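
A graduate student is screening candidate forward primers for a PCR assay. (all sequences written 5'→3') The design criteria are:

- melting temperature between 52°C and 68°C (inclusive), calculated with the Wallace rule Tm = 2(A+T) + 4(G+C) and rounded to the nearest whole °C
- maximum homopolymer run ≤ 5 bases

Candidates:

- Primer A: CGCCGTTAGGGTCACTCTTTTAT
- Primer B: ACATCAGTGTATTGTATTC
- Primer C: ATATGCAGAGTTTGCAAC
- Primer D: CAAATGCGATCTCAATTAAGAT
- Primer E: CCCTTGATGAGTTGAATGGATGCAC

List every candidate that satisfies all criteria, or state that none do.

Primer A (23 nt, A=3 T=9 G=5 C=6): Tm = 2·12 + 4·11 = 68°C ✓; longest run = 4 ✓ — passes.
Primer B (19 nt, A=5 T=8 G=3 C=3): Tm = 2·13 + 4·6 = 50°C, outside 52–68°C ✗; longest run = 2 ✓ — fails.
Primer C (18 nt, A=6 T=5 G=4 C=3): Tm = 2·11 + 4·7 = 50°C, outside 52–68°C ✗; longest run = 3 ✓ — fails.
Primer D (22 nt, A=9 T=6 G=3 C=4): Tm = 2·15 + 4·7 = 58°C ✓; longest run = 3 ✓ — passes.
Primer E (25 nt, A=6 T=7 G=7 C=5): Tm = 2·13 + 4·12 = 74°C, outside 52–68°C ✗; longest run = 3 ✓ — fails.

Primer A and Primer D.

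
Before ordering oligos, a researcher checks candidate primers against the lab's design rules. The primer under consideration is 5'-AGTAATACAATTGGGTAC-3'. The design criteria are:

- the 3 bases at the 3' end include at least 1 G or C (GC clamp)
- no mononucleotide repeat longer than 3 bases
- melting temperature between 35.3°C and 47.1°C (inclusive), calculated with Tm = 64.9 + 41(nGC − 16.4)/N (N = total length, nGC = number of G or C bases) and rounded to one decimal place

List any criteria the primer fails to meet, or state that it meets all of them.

Meets all criteria.

Base counts: A=7, T=5, G=4, C=2 (length 18).
GC clamp: 3' end TAC has 1 G/C ✓
homopolymer run: longest run = 3 ✓
Tm: Tm = 64.9 + 41·(6 − 16.4)/18 = 41.2°C ✓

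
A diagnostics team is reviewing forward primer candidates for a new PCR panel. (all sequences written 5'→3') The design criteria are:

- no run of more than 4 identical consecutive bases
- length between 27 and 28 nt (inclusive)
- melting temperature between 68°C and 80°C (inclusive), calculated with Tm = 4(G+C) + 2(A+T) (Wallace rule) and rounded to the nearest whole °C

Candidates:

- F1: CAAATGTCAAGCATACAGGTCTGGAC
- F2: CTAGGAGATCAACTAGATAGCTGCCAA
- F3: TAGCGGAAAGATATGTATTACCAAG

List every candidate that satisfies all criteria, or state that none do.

F1 (26 nt, A=9 T=5 G=6 C=6): longest run = 3 ✓; length 26, outside 27–28 ✗; Tm = 2·14 + 4·12 = 76°C ✓ — fails.
F2 (27 nt, A=10 T=5 G=6 C=6): longest run = 2 ✓; length 27 ✓; Tm = 2·15 + 4·12 = 78°C ✓ — passes.
F3 (25 nt, A=10 T=6 G=6 C=3): longest run = 3 ✓; length 25, outside 27–28 ✗; Tm = 2·16 + 4·9 = 68°C ✓ — fails.

F2 only.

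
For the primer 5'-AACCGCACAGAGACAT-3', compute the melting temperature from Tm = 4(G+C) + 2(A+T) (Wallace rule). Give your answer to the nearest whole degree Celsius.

Base counts: A=7, T=1, G=3, C=5 (length 16).
Tm = 2·(7+1) + 4·(3+5) = 2·8 + 4·8 = 16 + 32 = 48°C.

48°C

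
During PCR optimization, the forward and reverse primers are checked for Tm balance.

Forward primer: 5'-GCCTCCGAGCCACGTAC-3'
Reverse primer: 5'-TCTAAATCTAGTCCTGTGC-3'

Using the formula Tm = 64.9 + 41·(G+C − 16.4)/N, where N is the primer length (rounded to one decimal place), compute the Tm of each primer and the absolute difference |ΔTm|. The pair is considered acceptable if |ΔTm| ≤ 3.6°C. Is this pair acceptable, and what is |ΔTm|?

Forward: G+C = 12, N = 17 → Tm = 64.9 + 41·(12 − 16.4)/17 = 54.3°C.
Reverse: G+C = 8, N = 19 → Tm = 64.9 + 41·(8 − 16.4)/19 = 46.8°C.
|ΔTm| = |54.3 − 46.8| = 7.5°C, > 3.6°C.

|ΔTm| = 7.5°C; the pair is not acceptable.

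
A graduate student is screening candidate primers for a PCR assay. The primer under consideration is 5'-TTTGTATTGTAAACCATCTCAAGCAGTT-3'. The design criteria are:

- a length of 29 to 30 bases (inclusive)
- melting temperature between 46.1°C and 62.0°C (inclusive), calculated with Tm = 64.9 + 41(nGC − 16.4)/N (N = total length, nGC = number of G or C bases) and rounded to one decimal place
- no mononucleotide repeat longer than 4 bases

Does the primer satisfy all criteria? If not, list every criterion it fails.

Fails: length.

Base counts: A=8, T=11, G=4, C=5 (length 28).
length: length 28, outside 29–30 ✗
Tm: Tm = 64.9 + 41·(9 − 16.4)/28 = 54.1°C ✓
homopolymer run: longest run = 3 ✓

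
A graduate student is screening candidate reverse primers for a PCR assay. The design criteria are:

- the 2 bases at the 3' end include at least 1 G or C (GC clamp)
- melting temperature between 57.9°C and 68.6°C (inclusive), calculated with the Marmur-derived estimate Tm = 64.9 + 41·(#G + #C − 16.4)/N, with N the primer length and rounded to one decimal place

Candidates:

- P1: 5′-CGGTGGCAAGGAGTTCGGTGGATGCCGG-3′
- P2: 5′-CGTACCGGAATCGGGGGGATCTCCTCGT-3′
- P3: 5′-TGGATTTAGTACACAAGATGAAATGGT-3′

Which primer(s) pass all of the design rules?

P2 only.

P1 (28 nt, A=4 T=5 G=14 C=5): 3' end GG has 2 G/C ✓; Tm = 64.9 + 41·(19 − 16.4)/28 = 68.7°C, outside 57.9–68.6°C ✗ — fails.
P2 (28 nt, A=4 T=6 G=10 C=8): 3' end GT has 1 G/C ✓; Tm = 64.9 + 41·(18 − 16.4)/28 = 67.2°C ✓ — passes.
P3 (27 nt, A=10 T=8 G=7 C=2): 3' end GT has 1 G/C ✓; Tm = 64.9 + 41·(9 − 16.4)/27 = 53.7°C, outside 57.9–68.6°C ✗ — fails.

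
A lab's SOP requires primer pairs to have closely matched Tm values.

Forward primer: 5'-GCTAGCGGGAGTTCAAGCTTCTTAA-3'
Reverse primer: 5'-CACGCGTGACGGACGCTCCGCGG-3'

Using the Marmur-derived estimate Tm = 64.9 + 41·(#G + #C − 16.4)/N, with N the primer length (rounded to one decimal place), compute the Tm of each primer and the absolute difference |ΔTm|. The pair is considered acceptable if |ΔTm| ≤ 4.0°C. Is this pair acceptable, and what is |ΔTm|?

Forward: G+C = 12, N = 25 → Tm = 64.9 + 41·(12 − 16.4)/25 = 57.7°C.
Reverse: G+C = 18, N = 23 → Tm = 64.9 + 41·(18 − 16.4)/23 = 67.8°C.
|ΔTm| = |57.7 − 67.8| = 10.1°C, > 4.0°C.

|ΔTm| = 10.1°C; the pair is not acceptable.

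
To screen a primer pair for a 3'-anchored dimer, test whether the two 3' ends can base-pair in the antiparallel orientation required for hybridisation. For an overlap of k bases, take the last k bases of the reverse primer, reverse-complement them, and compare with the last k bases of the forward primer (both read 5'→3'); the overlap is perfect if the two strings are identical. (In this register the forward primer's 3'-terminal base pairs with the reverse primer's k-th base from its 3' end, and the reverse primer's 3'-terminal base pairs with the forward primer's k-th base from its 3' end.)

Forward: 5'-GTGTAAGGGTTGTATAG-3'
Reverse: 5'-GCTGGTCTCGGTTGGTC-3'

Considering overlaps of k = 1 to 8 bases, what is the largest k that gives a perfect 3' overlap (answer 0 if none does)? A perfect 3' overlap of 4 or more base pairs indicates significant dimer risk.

Longest perfect overlap: 1 complementary base pair; below the dimer-risk threshold (threshold 4).

Last 8 bases (5'→3') — forward …TTGTATAG, reverse …GGTTGGTC.
Reverse complement of the reverse primer's last 8 bases: GACCAACC; its first k bases are the reverse complement of the reverse primer's last k bases, so a perfect k-base overlap needs the forward primer's last k bases to equal them.
Comparing (forward last k vs required): k=1: G vs G ✓; k=2: AG vs GA ✗; k=3: TAG vs GAC ✗; k=4: ATAG vs GACC ✗; k=5: TATAG vs GACCA ✗; k=6: GTATAG vs GACCAA ✗; k=7: TGTATAG vs GACCAAC ✗; k=8: TTGTATAG vs GACCAACC ✗.
Only k = 1 is perfect, so the longest perfect 3' overlap is 1.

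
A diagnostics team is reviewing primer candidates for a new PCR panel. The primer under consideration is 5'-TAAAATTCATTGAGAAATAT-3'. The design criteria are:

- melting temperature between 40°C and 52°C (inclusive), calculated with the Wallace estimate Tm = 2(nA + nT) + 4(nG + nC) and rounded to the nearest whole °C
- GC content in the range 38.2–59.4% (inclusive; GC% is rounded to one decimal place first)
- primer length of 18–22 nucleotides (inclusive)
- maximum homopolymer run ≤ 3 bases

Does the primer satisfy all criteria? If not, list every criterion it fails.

Base counts: A=10, T=7, G=2, C=1 (length 20).
Tm: Tm = 2·17 + 4·3 = 46°C ✓
GC content: GC 3/20 = 15.0%, outside 38.2–59.4% ✗
length: length 20 ✓
homopolymer run: longest run = 4, exceeds 3 ✗

Fails: GC content, homopolymer run.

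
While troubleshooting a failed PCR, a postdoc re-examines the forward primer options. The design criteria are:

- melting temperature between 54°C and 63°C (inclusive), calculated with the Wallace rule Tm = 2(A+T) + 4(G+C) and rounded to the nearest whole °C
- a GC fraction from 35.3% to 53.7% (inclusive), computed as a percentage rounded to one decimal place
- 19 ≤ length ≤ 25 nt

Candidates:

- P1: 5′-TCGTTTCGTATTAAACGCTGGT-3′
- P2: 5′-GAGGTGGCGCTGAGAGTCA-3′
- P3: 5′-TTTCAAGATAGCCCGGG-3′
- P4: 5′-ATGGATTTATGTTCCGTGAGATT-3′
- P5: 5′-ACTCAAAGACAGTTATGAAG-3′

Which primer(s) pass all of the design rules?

P1 (22 nt, A=4 T=9 G=5 C=4): Tm = 2·13 + 4·9 = 62°C ✓; GC 9/22 = 40.9% ✓; length 22 ✓ — passes.
P2 (19 nt, A=4 T=3 G=9 C=3): Tm = 2·7 + 4·12 = 62°C ✓; GC 12/19 = 63.2%, outside 35.3–53.7% ✗; length 19 ✓ — fails.
P3 (17 nt, A=4 T=4 G=5 C=4): Tm = 2·8 + 4·9 = 52°C, outside 54–63°C ✗; GC 9/17 = 52.9% ✓; length 17, outside 19–25 ✗ — fails.
P4 (23 nt, A=5 T=10 G=6 C=2): Tm = 2·15 + 4·8 = 62°C ✓; GC 8/23 = 34.8%, outside 35.3–53.7% ✗; length 23 ✓ — fails.
P5 (20 nt, A=9 T=4 G=4 C=3): Tm = 2·13 + 4·7 = 54°C ✓; GC 7/20 = 35.0%, outside 35.3–53.7% ✗; length 20 ✓ — fails.

P1 only.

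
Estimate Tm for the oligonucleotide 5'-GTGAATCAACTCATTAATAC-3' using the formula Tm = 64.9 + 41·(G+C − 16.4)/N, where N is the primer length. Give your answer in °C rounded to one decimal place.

Base counts: A=8, T=6, G=2, C=4; G+C = 6, N = 20.
Tm = 64.9 + 41·(6 − 16.4)/20 = 64.9 + -426.40/20 = 43.6°C.

43.6°C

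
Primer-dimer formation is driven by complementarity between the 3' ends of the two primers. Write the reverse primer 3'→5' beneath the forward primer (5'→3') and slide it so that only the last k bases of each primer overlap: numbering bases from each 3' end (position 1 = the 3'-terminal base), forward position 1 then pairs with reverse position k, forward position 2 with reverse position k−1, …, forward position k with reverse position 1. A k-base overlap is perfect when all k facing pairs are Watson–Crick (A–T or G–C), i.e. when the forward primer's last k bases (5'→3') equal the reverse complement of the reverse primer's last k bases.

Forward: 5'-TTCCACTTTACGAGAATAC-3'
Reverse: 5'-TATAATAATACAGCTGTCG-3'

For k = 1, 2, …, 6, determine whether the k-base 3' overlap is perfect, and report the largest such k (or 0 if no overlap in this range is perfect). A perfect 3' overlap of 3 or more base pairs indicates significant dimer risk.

Longest perfect overlap: 1 complementary base pair; below the dimer-risk threshold (threshold 3).

Last 6 bases (5'→3') — forward …GAATAC, reverse …CTGTCG.
Reverse complement of the reverse primer's last 6 bases: CGACAG; its first k bases are the reverse complement of the reverse primer's last k bases, so a perfect k-base overlap needs the forward primer's last k bases to equal them.
Comparing (forward last k vs required): k=1: C vs C ✓; k=2: AC vs CG ✗; k=3: TAC vs CGA ✗; k=4: ATAC vs CGAC ✗; k=5: AATAC vs CGACA ✗; k=6: GAATAC vs CGACAG ✗.
Only k = 1 is perfect, so the longest perfect 3' overlap is 1.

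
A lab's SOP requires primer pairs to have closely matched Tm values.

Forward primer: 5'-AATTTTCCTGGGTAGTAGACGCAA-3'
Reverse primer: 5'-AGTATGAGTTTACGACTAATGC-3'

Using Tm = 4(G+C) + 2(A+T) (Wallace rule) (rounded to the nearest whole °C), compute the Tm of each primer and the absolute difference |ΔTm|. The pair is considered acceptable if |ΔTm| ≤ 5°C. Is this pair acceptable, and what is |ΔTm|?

Forward: A=7 T=7 G=6 C=4 → Tm = 2·14 + 4·10 = 68°C.
Reverse: A=7 T=7 G=5 C=3 → Tm = 2·14 + 4·8 = 60°C.
|ΔTm| = |68 − 60| = 8°C, > 5°C.

|ΔTm| = 8°C; the pair is not acceptable.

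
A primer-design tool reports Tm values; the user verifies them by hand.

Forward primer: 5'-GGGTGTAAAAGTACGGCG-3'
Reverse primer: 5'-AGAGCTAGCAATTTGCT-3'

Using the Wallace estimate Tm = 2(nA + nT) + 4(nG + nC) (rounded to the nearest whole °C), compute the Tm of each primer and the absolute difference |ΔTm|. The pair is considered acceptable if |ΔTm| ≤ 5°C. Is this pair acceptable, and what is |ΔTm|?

|ΔTm| = 8°C; the pair is not acceptable.

Forward: A=5 T=3 G=8 C=2 → Tm = 2·8 + 4·10 = 56°C.
Reverse: A=5 T=5 G=4 C=3 → Tm = 2·10 + 4·7 = 48°C.
|ΔTm| = |56 − 48| = 8°C, > 5°C.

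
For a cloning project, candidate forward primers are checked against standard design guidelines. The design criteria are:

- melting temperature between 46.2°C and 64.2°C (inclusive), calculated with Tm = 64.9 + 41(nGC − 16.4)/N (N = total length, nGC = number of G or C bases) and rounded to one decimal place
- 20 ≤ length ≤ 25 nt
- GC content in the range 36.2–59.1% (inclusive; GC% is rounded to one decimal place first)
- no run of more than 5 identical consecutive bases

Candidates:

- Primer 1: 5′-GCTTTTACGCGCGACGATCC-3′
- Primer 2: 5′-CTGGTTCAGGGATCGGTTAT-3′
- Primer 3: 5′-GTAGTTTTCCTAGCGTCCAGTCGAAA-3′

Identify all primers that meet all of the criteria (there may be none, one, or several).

Primer 1 (20 nt, A=3 T=5 G=5 C=7): Tm = 64.9 + 41·(12 − 16.4)/20 = 55.9°C ✓; length 20 ✓; GC 12/20 = 60.0%, outside 36.2–59.1% ✗; longest run = 4 ✓ — fails.
Primer 2 (20 nt, A=3 T=7 G=7 C=3): Tm = 64.9 + 41·(10 − 16.4)/20 = 51.8°C ✓; length 20 ✓; GC 10/20 = 50.0% ✓; longest run = 3 ✓ — passes.
Primer 3 (26 nt, A=6 T=8 G=6 C=6): Tm = 64.9 + 41·(12 − 16.4)/26 = 58.0°C ✓; length 26, outside 20–25 ✗; GC 12/26 = 46.2% ✓; longest run = 4 ✓ — fails.

Primer 2 only.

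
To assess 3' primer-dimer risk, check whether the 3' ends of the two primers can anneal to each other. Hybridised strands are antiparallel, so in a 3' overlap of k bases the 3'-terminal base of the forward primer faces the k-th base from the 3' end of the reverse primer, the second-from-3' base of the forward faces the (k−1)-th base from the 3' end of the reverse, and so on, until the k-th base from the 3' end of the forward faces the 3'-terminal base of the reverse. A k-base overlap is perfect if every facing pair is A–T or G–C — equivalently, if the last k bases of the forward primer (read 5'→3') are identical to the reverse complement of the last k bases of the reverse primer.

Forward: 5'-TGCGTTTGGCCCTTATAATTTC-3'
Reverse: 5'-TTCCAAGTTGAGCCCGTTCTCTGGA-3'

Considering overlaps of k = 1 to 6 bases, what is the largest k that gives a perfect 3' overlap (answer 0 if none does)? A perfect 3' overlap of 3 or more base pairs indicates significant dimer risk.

Last 6 bases (5'→3') — forward …AATTTC, reverse …TCTGGA.
Reverse complement of the reverse primer's last 6 bases: TCCAGA; its first k bases are the reverse complement of the reverse primer's last k bases, so a perfect k-base overlap needs the forward primer's last k bases to equal them.
Comparing (forward last k vs required): k=1: C vs T ✗; k=2: TC vs TC ✓; k=3: TTC vs TCC ✗; k=4: TTTC vs TCCA ✗; k=5: ATTTC vs TCCAG ✗; k=6: AATTTC vs TCCAGA ✗.
Only k = 2 is perfect, so the longest perfect 3' overlap is 2.

Longest perfect overlap: 2 complementary base pairs; below the dimer-risk threshold (threshold 3).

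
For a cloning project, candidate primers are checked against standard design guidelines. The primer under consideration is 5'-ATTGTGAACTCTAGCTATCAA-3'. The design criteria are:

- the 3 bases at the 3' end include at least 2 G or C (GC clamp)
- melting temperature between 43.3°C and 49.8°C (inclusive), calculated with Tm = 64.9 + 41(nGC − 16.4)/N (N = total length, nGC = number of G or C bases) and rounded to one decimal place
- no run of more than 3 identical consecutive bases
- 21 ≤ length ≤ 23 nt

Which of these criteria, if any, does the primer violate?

Fails: GC clamp.

Base counts: A=7, T=7, G=3, C=4 (length 21).
GC clamp: 3' end CAA has 1 G/C, need ≥2 ✗
Tm: Tm = 64.9 + 41·(7 − 16.4)/21 = 46.5°C ✓
homopolymer run: longest run = 2 ✓
length: length 21 ✓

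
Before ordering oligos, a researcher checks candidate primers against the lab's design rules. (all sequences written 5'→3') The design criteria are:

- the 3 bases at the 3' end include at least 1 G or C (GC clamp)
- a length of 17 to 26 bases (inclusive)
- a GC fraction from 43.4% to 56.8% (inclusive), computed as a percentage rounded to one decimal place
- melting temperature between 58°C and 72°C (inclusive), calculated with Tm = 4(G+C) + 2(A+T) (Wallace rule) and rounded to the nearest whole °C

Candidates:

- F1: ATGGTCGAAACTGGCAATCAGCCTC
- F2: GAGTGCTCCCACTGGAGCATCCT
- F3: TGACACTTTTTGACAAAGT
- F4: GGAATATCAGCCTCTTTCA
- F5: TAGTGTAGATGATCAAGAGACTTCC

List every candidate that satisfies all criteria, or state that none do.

F1 (25 nt, A=7 T=5 G=6 C=7): 3' end CTC has 2 G/C ✓; length 25 ✓; GC 13/25 = 52.0% ✓; Tm = 2·12 + 4·13 = 76°C, outside 58–72°C ✗ — fails.
F2 (23 nt, A=4 T=5 G=6 C=8): 3' end CCT has 2 G/C ✓; length 23 ✓; GC 14/23 = 60.9%, outside 43.4–56.8% ✗; Tm = 2·9 + 4·14 = 74°C, outside 58–72°C ✗ — fails.
F3 (19 nt, A=6 T=7 G=3 C=3): 3' end AGT has 1 G/C ✓; length 19 ✓; GC 6/19 = 31.6%, outside 43.4–56.8% ✗; Tm = 2·13 + 4·6 = 50°C, outside 58–72°C ✗ — fails.
F4 (19 nt, A=5 T=6 G=3 C=5): 3' end TCA has 1 G/C ✓; length 19 ✓; GC 8/19 = 42.1%, outside 43.4–56.8% ✗; Tm = 2·11 + 4·8 = 54°C, outside 58–72°C ✗ — fails.
F5 (25 nt, A=8 T=7 G=6 C=4): 3' end TCC has 2 G/C ✓; length 25 ✓; GC 10/25 = 40.0%, outside 43.4–56.8% ✗; Tm = 2·15 + 4·10 = 70°C ✓ — fails.

None of the candidates satisfy all criteria.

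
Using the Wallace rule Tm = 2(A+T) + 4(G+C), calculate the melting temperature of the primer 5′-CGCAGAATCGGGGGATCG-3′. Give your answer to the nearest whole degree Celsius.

60°C

Base counts: A=4, T=2, G=8, C=4 (length 18).
Tm = 2·(4+2) + 4·(8+4) = 2·6 + 4·12 = 12 + 48 = 60°C.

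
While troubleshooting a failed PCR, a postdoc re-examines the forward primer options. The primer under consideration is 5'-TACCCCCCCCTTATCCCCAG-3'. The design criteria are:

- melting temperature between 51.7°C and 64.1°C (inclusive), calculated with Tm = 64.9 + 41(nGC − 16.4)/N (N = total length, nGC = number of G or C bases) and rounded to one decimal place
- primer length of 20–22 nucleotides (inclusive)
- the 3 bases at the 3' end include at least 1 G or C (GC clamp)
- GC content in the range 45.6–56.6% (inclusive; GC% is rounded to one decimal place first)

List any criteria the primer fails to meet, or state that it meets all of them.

Base counts: A=3, T=4, G=1, C=12 (length 20).
Tm: Tm = 64.9 + 41·(13 − 16.4)/20 = 57.9°C ✓
length: length 20 ✓
GC clamp: 3' end CAG has 2 G/C ✓
GC content: GC 13/20 = 65.0%, outside 45.6–56.6% ✗

Fails: GC content.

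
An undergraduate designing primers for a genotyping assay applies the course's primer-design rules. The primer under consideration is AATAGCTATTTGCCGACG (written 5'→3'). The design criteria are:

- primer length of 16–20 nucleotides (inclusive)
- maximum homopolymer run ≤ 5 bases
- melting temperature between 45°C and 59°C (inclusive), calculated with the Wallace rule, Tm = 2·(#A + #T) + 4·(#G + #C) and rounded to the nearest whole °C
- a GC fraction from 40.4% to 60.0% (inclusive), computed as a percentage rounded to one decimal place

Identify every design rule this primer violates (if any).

Meets all criteria.

Base counts: A=5, T=5, G=4, C=4 (length 18).
length: length 18 ✓
homopolymer run: longest run = 3 ✓
Tm: Tm = 2·10 + 4·8 = 52°C ✓
GC content: GC 8/18 = 44.4% ✓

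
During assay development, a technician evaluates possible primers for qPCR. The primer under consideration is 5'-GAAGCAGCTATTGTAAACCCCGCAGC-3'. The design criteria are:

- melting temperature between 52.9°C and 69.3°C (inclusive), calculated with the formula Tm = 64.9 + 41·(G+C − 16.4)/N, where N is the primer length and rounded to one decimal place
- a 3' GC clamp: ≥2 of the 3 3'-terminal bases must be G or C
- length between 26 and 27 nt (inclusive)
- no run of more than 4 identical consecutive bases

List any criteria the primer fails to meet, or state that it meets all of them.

Base counts: A=8, T=4, G=6, C=8 (length 26).
Tm: Tm = 64.9 + 41·(14 − 16.4)/26 = 61.1°C ✓
GC clamp: 3' end AGC has 2 G/C ✓
length: length 26 ✓
homopolymer run: longest run = 4 ✓

Meets all criteria.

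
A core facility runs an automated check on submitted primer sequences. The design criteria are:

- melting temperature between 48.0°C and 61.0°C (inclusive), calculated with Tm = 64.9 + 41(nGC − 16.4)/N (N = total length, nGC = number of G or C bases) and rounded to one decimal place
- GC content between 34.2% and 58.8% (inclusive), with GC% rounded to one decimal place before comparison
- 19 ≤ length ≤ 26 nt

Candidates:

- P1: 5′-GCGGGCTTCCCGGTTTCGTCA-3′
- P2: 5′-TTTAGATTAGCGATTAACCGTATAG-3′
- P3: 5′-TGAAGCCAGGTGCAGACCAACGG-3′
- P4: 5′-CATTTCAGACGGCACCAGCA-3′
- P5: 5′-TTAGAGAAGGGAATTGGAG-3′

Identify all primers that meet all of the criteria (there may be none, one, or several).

P1 (21 nt, A=1 T=6 G=7 C=7): Tm = 64.9 + 41·(14 − 16.4)/21 = 60.2°C ✓; GC 14/21 = 66.7%, outside 34.2–58.8% ✗; length 21 ✓ — fails.
P2 (25 nt, A=8 T=9 G=5 C=3): Tm = 64.9 + 41·(8 − 16.4)/25 = 51.1°C ✓; GC 8/25 = 32.0%, outside 34.2–58.8% ✗; length 25 ✓ — fails.
P3 (23 nt, A=7 T=2 G=8 C=6): Tm = 64.9 + 41·(14 − 16.4)/23 = 60.6°C ✓; GC 14/23 = 60.9%, outside 34.2–58.8% ✗; length 23 ✓ — fails.
P4 (20 nt, A=6 T=3 G=4 C=7): Tm = 64.9 + 41·(11 − 16.4)/20 = 53.8°C ✓; GC 11/20 = 55.0% ✓; length 20 ✓ — passes.
P5 (19 nt, A=7 T=4 G=8 C=0): Tm = 64.9 + 41·(8 − 16.4)/19 = 46.8°C, outside 48.0–61.0°C ✗; GC 8/19 = 42.1% ✓; length 19 ✓ — fails.

P4 only.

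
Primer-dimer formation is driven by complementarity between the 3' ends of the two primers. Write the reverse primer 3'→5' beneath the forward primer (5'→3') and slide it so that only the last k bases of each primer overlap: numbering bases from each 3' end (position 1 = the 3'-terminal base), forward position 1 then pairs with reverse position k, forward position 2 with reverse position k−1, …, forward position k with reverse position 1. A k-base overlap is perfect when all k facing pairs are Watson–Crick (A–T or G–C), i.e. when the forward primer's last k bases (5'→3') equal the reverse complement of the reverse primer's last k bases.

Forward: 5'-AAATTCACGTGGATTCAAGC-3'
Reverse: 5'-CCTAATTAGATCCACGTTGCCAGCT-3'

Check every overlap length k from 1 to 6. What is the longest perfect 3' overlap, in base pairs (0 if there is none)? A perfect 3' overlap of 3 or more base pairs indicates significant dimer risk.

Last 6 bases (5'→3') — forward …TCAAGC, reverse …CCAGCT.
Reverse complement of the reverse primer's last 6 bases: AGCTGG; its first k bases are the reverse complement of the reverse primer's last k bases, so a perfect k-base overlap needs the forward primer's last k bases to equal them.
Comparing (forward last k vs required): k=1: C vs A ✗; k=2: GC vs AG ✗; k=3: AGC vs AGC ✓; k=4: AAGC vs AGCT ✗; k=5: CAAGC vs AGCTG ✗; k=6: TCAAGC vs AGCTGG ✗.
Only k = 3 is perfect, so the longest perfect 3' overlap is 3.

Longest perfect overlap: 3 complementary base pairs; significant dimer risk (threshold 3).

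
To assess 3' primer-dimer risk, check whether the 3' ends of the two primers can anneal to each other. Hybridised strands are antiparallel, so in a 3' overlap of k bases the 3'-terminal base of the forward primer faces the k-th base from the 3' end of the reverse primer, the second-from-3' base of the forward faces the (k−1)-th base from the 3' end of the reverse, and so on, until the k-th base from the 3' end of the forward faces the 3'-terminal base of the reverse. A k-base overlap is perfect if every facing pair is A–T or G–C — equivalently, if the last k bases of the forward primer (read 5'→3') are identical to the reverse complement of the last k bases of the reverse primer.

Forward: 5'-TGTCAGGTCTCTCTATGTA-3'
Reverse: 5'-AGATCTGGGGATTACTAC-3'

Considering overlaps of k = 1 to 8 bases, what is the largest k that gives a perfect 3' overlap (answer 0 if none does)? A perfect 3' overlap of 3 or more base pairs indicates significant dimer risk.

Last 8 bases (5'→3') — forward …TCTATGTA, reverse …ATTACTAC.
Reverse complement of the reverse primer's last 8 bases: GTAGTAAT; its first k bases are the reverse complement of the reverse primer's last k bases, so a perfect k-base overlap needs the forward primer's last k bases to equal them.
Comparing (forward last k vs required): k=1: A vs G ✗; k=2: TA vs GT ✗; k=3: GTA vs GTA ✓; k=4: TGTA vs GTAG ✗; k=5: ATGTA vs GTAGT ✗; k=6: TATGTA vs GTAGTA ✗; k=7: CTATGTA vs GTAGTAA ✗; k=8: TCTATGTA vs GTAGTAAT ✗.
Only k = 3 is perfect, so the longest perfect 3' overlap is 3.

Longest perfect overlap: 3 complementary base pairs; significant dimer risk (threshold 3).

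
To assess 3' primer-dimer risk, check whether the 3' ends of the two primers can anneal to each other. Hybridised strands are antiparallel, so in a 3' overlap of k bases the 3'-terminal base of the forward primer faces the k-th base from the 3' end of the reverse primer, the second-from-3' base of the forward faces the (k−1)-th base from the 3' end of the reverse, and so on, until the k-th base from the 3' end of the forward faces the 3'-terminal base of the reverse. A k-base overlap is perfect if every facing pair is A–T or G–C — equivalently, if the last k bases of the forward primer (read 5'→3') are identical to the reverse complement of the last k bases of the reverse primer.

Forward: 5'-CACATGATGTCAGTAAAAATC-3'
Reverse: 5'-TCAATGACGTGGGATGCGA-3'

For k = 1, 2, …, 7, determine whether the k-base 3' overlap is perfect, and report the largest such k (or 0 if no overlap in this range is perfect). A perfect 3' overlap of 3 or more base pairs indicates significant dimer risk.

Longest perfect overlap: 2 complementary base pairs; below the dimer-risk threshold (threshold 3).

Last 7 bases (5'→3') — forward …AAAAATC, reverse …GATGCGA.
Reverse complement of the reverse primer's last 7 bases: TCGCATC; its first k bases are the reverse complement of the reverse primer's last k bases, so a perfect k-base overlap needs the forward primer's last k bases to equal them.
Comparing (forward last k vs required): k=1: C vs T ✗; k=2: TC vs TC ✓; k=3: ATC vs TCG ✗; k=4: AATC vs TCGC ✗; k=5: AAATC vs TCGCA ✗; k=6: AAAATC vs TCGCAT ✗; k=7: AAAAATC vs TCGCATC ✗.
Only k = 2 is perfect, so the longest perfect 3' overlap is 2.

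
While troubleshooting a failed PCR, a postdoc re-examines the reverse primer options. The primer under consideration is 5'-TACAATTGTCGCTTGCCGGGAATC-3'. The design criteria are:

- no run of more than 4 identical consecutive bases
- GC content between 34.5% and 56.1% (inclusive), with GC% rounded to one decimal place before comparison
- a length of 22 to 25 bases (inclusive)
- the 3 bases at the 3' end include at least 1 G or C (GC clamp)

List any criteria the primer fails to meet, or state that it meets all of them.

Base counts: A=5, T=7, G=6, C=6 (length 24).
homopolymer run: longest run = 3 ✓
GC content: GC 12/24 = 50.0% ✓
length: length 24 ✓
GC clamp: 3' end ATC has 1 G/C ✓

Meets all criteria.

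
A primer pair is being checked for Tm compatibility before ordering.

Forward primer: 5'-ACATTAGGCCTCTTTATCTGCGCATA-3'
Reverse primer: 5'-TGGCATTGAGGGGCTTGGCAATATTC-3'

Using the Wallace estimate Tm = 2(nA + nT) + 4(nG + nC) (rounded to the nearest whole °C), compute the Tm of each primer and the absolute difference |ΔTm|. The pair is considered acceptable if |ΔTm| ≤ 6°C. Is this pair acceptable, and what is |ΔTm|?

|ΔTm| = 4°C; the pair is acceptable.

Forward: A=6 T=9 G=4 C=7 → Tm = 2·15 + 4·11 = 74°C.
Reverse: A=5 T=8 G=9 C=4 → Tm = 2·13 + 4·13 = 78°C.
|ΔTm| = |74 − 78| = 4°C, ≤ 6°C.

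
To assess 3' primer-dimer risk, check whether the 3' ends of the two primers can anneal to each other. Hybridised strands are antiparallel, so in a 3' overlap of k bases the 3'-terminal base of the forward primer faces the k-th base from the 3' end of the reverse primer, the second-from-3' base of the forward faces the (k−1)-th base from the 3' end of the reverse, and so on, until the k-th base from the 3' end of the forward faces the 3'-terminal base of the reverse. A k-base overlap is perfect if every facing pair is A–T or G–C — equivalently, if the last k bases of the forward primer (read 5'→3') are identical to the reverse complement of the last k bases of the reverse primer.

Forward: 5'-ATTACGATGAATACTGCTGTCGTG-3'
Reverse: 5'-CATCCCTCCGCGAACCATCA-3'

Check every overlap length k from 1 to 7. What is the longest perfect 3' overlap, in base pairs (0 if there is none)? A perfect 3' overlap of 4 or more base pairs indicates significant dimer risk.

Longest perfect overlap: 2 complementary base pairs; below the dimer-risk threshold (threshold 4).

Last 7 bases (5'→3') — forward …TGTCGTG, reverse …ACCATCA.
Reverse complement of the reverse primer's last 7 bases: TGATGGT; its first k bases are the reverse complement of the reverse primer's last k bases, so a perfect k-base overlap needs the forward primer's last k bases to equal them.
Comparing (forward last k vs required): k=1: G vs T ✗; k=2: TG vs TG ✓; k=3: GTG vs TGA ✗; k=4: CGTG vs TGAT ✗; k=5: TCGTG vs TGATG ✗; k=6: GTCGTG vs TGATGG ✗; k=7: TGTCGTG vs TGATGGT ✗.
Only k = 2 is perfect, so the longest perfect 3' overlap is 2.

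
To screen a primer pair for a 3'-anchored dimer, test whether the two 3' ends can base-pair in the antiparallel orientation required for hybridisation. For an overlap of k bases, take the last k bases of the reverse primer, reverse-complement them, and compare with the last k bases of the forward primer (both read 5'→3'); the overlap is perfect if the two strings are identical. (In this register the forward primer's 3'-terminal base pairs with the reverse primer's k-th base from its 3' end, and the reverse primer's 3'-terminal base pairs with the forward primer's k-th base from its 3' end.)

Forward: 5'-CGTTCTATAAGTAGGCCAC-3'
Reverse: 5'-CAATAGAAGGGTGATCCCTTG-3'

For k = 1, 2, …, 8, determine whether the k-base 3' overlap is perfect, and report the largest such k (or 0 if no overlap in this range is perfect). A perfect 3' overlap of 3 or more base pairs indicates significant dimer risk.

Longest perfect overlap: 1 complementary base pair; below the dimer-risk threshold (threshold 3).

Last 8 bases (5'→3') — forward …TAGGCCAC, reverse …ATCCCTTG.
Reverse complement of the reverse primer's last 8 bases: CAAGGGAT; its first k bases are the reverse complement of the reverse primer's last k bases, so a perfect k-base overlap needs the forward primer's last k bases to equal them.
Comparing (forward last k vs required): k=1: C vs C ✓; k=2: AC vs CA ✗; k=3: CAC vs CAA ✗; k=4: CCAC vs CAAG ✗; k=5: GCCAC vs CAAGG ✗; k=6: GGCCAC vs CAAGGG ✗; k=7: AGGCCAC vs CAAGGGA ✗; k=8: TAGGCCAC vs CAAGGGAT ✗.
Only k = 1 is perfect, so the longest perfect 3' overlap is 1.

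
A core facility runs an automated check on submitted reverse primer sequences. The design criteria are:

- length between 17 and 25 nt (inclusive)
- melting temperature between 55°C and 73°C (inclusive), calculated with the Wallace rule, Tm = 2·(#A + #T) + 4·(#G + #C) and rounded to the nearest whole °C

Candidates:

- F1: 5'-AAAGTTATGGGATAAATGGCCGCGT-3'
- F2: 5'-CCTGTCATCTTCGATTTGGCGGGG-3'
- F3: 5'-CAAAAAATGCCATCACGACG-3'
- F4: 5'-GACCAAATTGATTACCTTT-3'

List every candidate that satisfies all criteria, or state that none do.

F1 (25 nt, A=8 T=6 G=8 C=3): length 25 ✓; Tm = 2·14 + 4·11 = 72°C ✓ — passes.
F2 (24 nt, A=2 T=8 G=8 C=6): length 24 ✓; Tm = 2·10 + 4·14 = 76°C, outside 55–73°C ✗ — fails.
F3 (20 nt, A=9 T=2 G=3 C=6): length 20 ✓; Tm = 2·11 + 4·9 = 58°C ✓ — passes.
F4 (19 nt, A=6 T=7 G=2 C=4): length 19 ✓; Tm = 2·13 + 4·6 = 50°C, outside 55–73°C ✗ — fails.

F1 and F3.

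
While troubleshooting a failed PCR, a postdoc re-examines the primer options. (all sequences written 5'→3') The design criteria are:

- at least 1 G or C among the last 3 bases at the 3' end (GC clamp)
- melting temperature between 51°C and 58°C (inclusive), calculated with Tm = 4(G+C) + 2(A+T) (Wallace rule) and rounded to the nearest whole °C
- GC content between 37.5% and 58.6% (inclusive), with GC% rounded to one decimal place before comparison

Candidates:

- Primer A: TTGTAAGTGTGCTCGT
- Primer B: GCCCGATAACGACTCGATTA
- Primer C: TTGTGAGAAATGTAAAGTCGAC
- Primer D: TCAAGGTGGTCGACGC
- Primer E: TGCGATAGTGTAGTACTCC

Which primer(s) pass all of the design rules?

Primer A (16 nt, A=2 T=7 G=5 C=2): 3' end CGT has 2 G/C ✓; Tm = 2·9 + 4·7 = 46°C, outside 51–58°C ✗; GC 7/16 = 43.8% ✓ — fails.
Primer B (20 nt, A=6 T=4 G=4 C=6): 3' end TTA has 0 G/C, need ≥1 ✗; Tm = 2·10 + 4·10 = 60°C, outside 51–58°C ✗; GC 10/20 = 50.0% ✓ — fails.
Primer C (22 nt, A=8 T=6 G=6 C=2): 3' end GAC has 2 G/C ✓; Tm = 2·14 + 4·8 = 60°C, outside 51–58°C ✗; GC 8/22 = 36.4%, outside 37.5–58.6% ✗ — fails.
Primer D (16 nt, A=3 T=3 G=6 C=4): 3' end CGC has 3 G/C ✓; Tm = 2·6 + 4·10 = 52°C ✓; GC 10/16 = 62.5%, outside 37.5–58.6% ✗ — fails.
Primer E (19 nt, A=4 T=6 G=5 C=4): 3' end TCC has 2 G/C ✓; Tm = 2·10 + 4·9 = 56°C ✓; GC 9/19 = 47.4% ✓ — passes.

Primer E only.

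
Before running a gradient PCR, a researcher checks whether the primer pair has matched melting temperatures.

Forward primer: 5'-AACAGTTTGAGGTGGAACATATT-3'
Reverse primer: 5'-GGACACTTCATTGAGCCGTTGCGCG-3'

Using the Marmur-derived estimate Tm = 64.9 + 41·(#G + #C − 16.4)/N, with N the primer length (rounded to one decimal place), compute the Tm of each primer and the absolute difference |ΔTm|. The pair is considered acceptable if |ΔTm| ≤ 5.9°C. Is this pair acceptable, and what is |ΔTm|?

|ΔTm| = 12.7°C; the pair is not acceptable.

Forward: G+C = 8, N = 23 → Tm = 64.9 + 41·(8 − 16.4)/23 = 49.9°C.
Reverse: G+C = 15, N = 25 → Tm = 64.9 + 41·(15 − 16.4)/25 = 62.6°C.
|ΔTm| = |49.9 − 62.6| = 12.7°C, > 5.9°C.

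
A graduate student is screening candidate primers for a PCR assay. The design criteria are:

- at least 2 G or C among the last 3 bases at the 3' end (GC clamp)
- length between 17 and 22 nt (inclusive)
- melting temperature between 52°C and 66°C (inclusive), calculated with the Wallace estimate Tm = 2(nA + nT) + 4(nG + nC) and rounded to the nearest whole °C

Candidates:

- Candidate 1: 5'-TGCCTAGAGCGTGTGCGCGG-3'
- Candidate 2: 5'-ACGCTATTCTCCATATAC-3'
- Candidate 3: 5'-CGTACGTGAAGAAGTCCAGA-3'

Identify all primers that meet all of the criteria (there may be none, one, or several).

None of the candidates satisfy all criteria.

Candidate 1 (20 nt, A=2 T=4 G=9 C=5): 3' end CGG has 3 G/C ✓; length 20 ✓; Tm = 2·6 + 4·14 = 68°C, outside 52–66°C ✗ — fails.
Candidate 2 (18 nt, A=5 T=6 G=1 C=6): 3' end TAC has 1 G/C, need ≥2 ✗; length 18 ✓; Tm = 2·11 + 4·7 = 50°C, outside 52–66°C ✗ — fails.
Candidate 3 (20 nt, A=7 T=3 G=6 C=4): 3' end AGA has 1 G/C, need ≥2 ✗; length 20 ✓; Tm = 2·10 + 4·10 = 60°C ✓ — fails.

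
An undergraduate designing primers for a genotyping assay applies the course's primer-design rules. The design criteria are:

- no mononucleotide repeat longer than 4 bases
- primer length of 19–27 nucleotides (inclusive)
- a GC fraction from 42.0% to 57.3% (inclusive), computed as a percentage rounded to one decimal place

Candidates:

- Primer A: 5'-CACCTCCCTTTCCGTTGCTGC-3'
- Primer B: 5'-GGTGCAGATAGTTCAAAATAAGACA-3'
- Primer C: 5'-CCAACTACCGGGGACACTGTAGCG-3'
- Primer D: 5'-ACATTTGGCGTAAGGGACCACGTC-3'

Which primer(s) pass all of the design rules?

Primer A (21 nt, A=1 T=7 G=3 C=10): longest run = 3 ✓; length 21 ✓; GC 13/21 = 61.9%, outside 42.0–57.3% ✗ — fails.
Primer B (25 nt, A=11 T=5 G=6 C=3): longest run = 4 ✓; length 25 ✓; GC 9/25 = 36.0%, outside 42.0–57.3% ✗ — fails.
Primer C (24 nt, A=6 T=3 G=7 C=8): longest run = 4 ✓; length 24 ✓; GC 15/24 = 62.5%, outside 42.0–57.3% ✗ — fails.
Primer D (24 nt, A=6 T=5 G=7 C=6): longest run = 3 ✓; length 24 ✓; GC 13/24 = 54.2% ✓ — passes.

Primer D only.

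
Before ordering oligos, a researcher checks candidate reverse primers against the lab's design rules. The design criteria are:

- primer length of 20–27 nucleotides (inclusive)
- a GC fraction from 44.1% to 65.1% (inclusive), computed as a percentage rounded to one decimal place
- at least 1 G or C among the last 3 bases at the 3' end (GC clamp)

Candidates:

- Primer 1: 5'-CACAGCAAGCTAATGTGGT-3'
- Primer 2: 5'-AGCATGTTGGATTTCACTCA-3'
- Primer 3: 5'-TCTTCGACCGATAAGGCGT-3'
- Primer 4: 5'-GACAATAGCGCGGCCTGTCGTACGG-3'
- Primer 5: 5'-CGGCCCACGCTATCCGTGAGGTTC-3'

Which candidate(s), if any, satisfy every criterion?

Primer 1 (19 nt, A=6 T=4 G=5 C=4): length 19, outside 20–27 ✗; GC 9/19 = 47.4% ✓; 3' end GGT has 2 G/C ✓ — fails.
Primer 2 (20 nt, A=5 T=7 G=4 C=4): length 20 ✓; GC 8/20 = 40.0%, outside 44.1–65.1% ✗; 3' end TCA has 1 G/C ✓ — fails.
Primer 3 (19 nt, A=4 T=5 G=5 C=5): length 19, outside 20–27 ✗; GC 10/19 = 52.6% ✓; 3' end CGT has 2 G/C ✓ — fails.
Primer 4 (25 nt, A=5 T=4 G=9 C=7): length 25 ✓; GC 16/25 = 64.0% ✓; 3' end CGG has 3 G/C ✓ — passes.
Primer 5 (24 nt, A=3 T=5 G=7 C=9): length 24 ✓; GC 16/24 = 66.7%, outside 44.1–65.1% ✗; 3' end TTC has 1 G/C ✓ — fails.

Primer 4 only.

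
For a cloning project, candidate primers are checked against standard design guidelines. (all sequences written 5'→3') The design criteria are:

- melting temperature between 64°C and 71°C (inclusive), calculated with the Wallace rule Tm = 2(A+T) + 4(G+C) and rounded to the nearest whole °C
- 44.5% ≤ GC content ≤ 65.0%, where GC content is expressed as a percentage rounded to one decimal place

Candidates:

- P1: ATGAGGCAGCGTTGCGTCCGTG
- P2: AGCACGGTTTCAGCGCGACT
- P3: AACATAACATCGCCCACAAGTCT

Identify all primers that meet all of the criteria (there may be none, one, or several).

P1 (22 nt, A=3 T=5 G=9 C=5): Tm = 2·8 + 4·14 = 72°C, outside 64–71°C ✗; GC 14/22 = 63.6% ✓ — fails.
P2 (20 nt, A=4 T=4 G=6 C=6): Tm = 2·8 + 4·12 = 64°C ✓; GC 12/20 = 60.0% ✓ — passes.
P3 (23 nt, A=9 T=4 G=2 C=8): Tm = 2·13 + 4·10 = 66°C ✓; GC 10/23 = 43.5%, outside 44.5–65.0% ✗ — fails.

P2 only.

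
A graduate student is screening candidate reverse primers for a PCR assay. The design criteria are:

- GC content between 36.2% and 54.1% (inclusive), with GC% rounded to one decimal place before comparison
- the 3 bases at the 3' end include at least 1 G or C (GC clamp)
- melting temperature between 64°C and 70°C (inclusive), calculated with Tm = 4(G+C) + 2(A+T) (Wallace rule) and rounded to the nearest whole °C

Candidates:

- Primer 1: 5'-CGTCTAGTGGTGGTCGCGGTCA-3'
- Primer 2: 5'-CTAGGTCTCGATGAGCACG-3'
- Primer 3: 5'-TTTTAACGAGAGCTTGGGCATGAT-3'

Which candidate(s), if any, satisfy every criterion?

Primer 1 (22 nt, A=2 T=6 G=9 C=5): GC 14/22 = 63.6%, outside 36.2–54.1% ✗; 3' end TCA has 1 G/C ✓; Tm = 2·8 + 4·14 = 72°C, outside 64–70°C ✗ — fails.
Primer 2 (19 nt, A=4 T=4 G=6 C=5): GC 11/19 = 57.9%, outside 36.2–54.1% ✗; 3' end ACG has 2 G/C ✓; Tm = 2·8 + 4·11 = 60°C, outside 64–70°C ✗ — fails.
Primer 3 (24 nt, A=6 T=8 G=7 C=3): GC 10/24 = 41.7% ✓; 3' end GAT has 1 G/C ✓; Tm = 2·14 + 4·10 = 68°C ✓ — passes.

Primer 3 only.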